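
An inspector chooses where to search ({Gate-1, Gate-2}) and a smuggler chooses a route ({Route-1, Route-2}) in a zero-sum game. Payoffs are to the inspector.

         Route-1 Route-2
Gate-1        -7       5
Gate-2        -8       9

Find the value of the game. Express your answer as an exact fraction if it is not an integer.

-7

Row minima: Gate-1 → -7, Gate-2 → -8; maximin = -7.
Column maxima: Route-1 → -7, Route-2 → 9; minimax = -7.
Since maximin = minimax = -7, there is a saddle point and the value is -7.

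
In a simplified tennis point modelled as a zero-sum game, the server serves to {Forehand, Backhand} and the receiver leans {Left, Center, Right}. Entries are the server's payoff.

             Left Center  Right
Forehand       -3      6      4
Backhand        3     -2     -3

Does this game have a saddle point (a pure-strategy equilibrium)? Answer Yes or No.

No

Row minima: Forehand → -3, Backhand → -3; maximin = -3.
Column maxima: Left → 3, Center → 6, Right → 4; minimax = 3.
-3 ≠ 3, so no pure-strategy equilibrium exists.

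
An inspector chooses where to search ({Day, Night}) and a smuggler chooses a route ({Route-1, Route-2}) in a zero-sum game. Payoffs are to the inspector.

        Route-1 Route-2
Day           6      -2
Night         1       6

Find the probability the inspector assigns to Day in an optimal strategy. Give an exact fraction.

5/13

Row minima: Day → -2, Night → 1; maximin = 1.
Column maxima: Route-1 → 6, Route-2 → 6; minimax = 6.
1 ≠ 6, so there is no saddle point; optimal play is mixed.
Let the inspector play Day with probability p. Expected payoff against Route-1: 6p + 1(1−p) = 5p + 1; against Route-2: (-2)p + 6(1−p) = −8p + 6.
Setting these equal: 5p + 1 = −8p + 6 ⇒ 13p = 5 ⇒ p = 5/13, and the value is (5)·(5/13) + 1 = 38/13.
For the smuggler: with q = P(Route-1), equating Day's and Night's payoffs gives 8q − 2 = −5q + 6 ⇒ q = 8/13.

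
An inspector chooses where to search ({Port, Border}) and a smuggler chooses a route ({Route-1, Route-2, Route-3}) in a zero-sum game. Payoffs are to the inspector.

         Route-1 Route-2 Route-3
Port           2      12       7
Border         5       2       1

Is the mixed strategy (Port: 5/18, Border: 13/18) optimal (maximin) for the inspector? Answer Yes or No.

Against Route-1 this mix gives (5/18)·2 + (13/18)·5 = 25/6.
Against Route-2 this mix gives (5/18)·12 + (13/18)·2 = 43/9.
Against Route-3 this mix gives (5/18)·7 + (13/18)·1 = 8/3.
The smuggler will play Route-3, holding the inspector to 8/3. Shifting weight toward the row that does better against Route-3 would raise this floor (the equalizing mix achieves 11/3 against both Route-3 and Route-1), so the proposed strategy is not optimal.

No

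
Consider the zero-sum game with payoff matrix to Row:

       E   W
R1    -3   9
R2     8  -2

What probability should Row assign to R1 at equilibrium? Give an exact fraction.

5/11

Row minima: R1 → -3, R2 → -2; maximin = -2.
Column maxima: E → 8, W → 9; minimax = 8.
-2 ≠ 8, so there is no saddle point; optimal play is mixed.
Let Row play R1 with probability p. Expected payoff against E: (-3)p + 8(1−p) = −11p + 8; against W: 9p + (-2)(1−p) = 11p − 2.
Setting these equal: −11p + 8 = 11p − 2 ⇒ −22p = -10 ⇒ p = 5/11, and the value is (-11)·(5/11) + 8 = 3.
For Column: with q = P(E), equating R1's and R2's payoffs gives −12q + 9 = 10q − 2 ⇒ q = 1/2.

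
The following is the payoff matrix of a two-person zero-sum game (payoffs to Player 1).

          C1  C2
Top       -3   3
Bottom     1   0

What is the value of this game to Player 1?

3/7

Row minima: Top → -3, Bottom → 0; maximin = 0.
Column maxima: C1 → 1, C2 → 3; minimax = 1.
0 ≠ 1, so there is no saddle point; optimal play is mixed.
Let Player 1 play Top with probability p. Expected payoff against C1: (-3)p + 1(1−p) = −4p + 1; against C2: 3p + 0(1−p) = 3p.
Setting these equal: −4p + 1 = 3p ⇒ −7p = -1 ⇒ p = 1/7, and the value is (-4)·(1/7) + 1 = 3/7.
For Player 2: with q = P(C1), equating Top's and Bottom's payoffs gives −6q + 3 = q ⇒ q = 3/7.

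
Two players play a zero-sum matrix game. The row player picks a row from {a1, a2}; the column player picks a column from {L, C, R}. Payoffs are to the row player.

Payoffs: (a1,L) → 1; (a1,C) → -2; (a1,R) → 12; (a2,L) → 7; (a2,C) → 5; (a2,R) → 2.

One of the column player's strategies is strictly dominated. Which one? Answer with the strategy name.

C holds the row player's payoff strictly below L in every row: -2 < 1, 5 < 7.
So L is strictly dominated for the column player.

L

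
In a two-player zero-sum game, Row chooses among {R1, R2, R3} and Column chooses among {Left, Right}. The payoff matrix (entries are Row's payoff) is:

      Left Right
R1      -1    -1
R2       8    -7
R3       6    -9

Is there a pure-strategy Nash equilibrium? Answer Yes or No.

Yes

Row minima: R1 → -1, R2 → -7, R3 → -9; maximin = -1.
Column maxima: Left → 8, Right → -1; minimax = -1.
maximin = minimax = -1, so a saddle point exists.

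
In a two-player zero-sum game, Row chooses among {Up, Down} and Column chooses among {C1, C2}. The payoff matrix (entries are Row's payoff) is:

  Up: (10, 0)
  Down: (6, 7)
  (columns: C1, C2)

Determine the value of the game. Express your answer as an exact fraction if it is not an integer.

70/11

Row minima: Up → 0, Down → 6; maximin = 6.
Column maxima: C1 → 10, C2 → 7; minimax = 7.
6 ≠ 7, so there is no saddle point; optimal play is mixed.
Let Row play Up with probability p. Expected payoff against C1: 10p + 6(1−p) = 4p + 6; against C2: 0p + 7(1−p) = −7p + 7.
Setting these equal: 4p + 6 = −7p + 7 ⇒ 11p = 1 ⇒ p = 1/11, and the value is (4)·(1/11) + 6 = 70/11.
For Column: with q = P(C1), equating Up's and Down's payoffs gives 10q = −q + 7 ⇒ q = 7/11.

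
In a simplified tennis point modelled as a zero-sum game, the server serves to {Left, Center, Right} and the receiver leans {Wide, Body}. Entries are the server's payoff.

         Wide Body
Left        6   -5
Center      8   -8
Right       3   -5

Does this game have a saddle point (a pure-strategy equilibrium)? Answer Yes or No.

Row minima: Left → -5, Center → -8, Right → -5; maximin = -5.
Column maxima: Wide → 8, Body → -5; minimax = -5.
maximin = minimax = -5, so a saddle point exists.

Yes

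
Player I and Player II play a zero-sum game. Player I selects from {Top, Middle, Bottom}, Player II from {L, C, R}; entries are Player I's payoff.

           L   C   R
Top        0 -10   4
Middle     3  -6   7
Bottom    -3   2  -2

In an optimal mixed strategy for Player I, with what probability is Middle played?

Row minima: Top → -10, Middle → -6, Bottom → -3; maximin = -3.
Column maxima: L → 3, C → 2, R → 7; minimax = 2.
-3 ≠ 2, so there is no saddle point; optimal play is mixed.
Top is strictly dominated by Middle, so Player I never plays it.
R is strictly dominated by L (it gives Player I strictly more in every row), so Player II never plays it.
On the remaining 2×2 (Middle, Bottom vs L, C):
Let Player I play Middle with probability p. Expected payoff against L: 3p + (-3)(1−p) = 6p − 3; against C: (-6)p + 2(1−p) = −8p + 2.
Setting these equal: 6p − 3 = −8p + 2 ⇒ 14p = 5 ⇒ p = 5/14, and the value is (6)·(5/14) − 3 = -6/7.
For Player II: with q = P(L), equating Middle's and Bottom's payoffs gives 9q − 6 = −5q + 2 ⇒ q = 4/7.

5/14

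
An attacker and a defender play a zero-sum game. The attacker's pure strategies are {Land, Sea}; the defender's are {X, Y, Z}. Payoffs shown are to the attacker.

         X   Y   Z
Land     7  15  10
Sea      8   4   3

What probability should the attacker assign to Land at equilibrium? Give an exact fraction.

Row minima: Land → 7, Sea → 3; maximin = 7.
Column maxima: X → 8, Y → 15, Z → 10; minimax = 8.
7 ≠ 8, so there is no saddle point; optimal play is mixed.
Y is strictly dominated by Z (it gives the attacker strictly more in every row), so the defender never plays it.
On the remaining 2×2 (Land, Sea vs X, Z):
Let the attacker play Land with probability p. Expected payoff against X: 7p + 8(1−p) = −p + 8; against Z: 10p + 3(1−p) = 7p + 3.
Setting these equal: −p + 8 = 7p + 3 ⇒ −8p = -5 ⇒ p = 5/8, and the value is (-1)·(5/8) + 8 = 59/8.
For the defender: with q = P(X), equating Land's and Sea's payoffs gives −3q + 10 = 5q + 3 ⇒ q = 7/8.

5/8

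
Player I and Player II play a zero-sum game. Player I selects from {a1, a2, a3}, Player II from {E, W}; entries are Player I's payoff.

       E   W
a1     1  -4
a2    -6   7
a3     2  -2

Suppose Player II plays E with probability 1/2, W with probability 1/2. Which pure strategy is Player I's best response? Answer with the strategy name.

a2

Expected payoff of a1: (1/2)·1 + (1/2)·(-4) = -3/2.
Expected payoff of a2: (1/2)·(-6) + (1/2)·7 = 1/2.
Expected payoff of a3: (1/2)·2 + (1/2)·(-2) = 0.
The largest is 1/2, so Player I's best response is a2.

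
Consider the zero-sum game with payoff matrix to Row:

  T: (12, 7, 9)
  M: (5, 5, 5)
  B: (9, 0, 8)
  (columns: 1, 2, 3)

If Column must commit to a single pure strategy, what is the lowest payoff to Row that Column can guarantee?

Column maxima: 1 → 12, 2 → 7, 3 → 9.
The smallest of these is 7.

7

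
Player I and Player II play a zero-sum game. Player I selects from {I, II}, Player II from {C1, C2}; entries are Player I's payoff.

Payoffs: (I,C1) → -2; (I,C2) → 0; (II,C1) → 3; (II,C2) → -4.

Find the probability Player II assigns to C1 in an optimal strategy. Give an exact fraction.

4/9

Row minima: I → -2, II → -4; maximin = -2.
Column maxima: C1 → 3, C2 → 0; minimax = 0.
-2 ≠ 0, so there is no saddle point; optimal play is mixed.
Let Player I play I with probability p. Expected payoff against C1: (-2)p + 3(1−p) = −5p + 3; against C2: 0p + (-4)(1−p) = 4p − 4.
Setting these equal: −5p + 3 = 4p − 4 ⇒ −9p = -7 ⇒ p = 7/9, and the value is (-5)·(7/9) + 3 = -8/9.
For Player II: with q = P(C1), equating I's and II's payoffs gives −2q = 7q − 4 ⇒ q = 4/9.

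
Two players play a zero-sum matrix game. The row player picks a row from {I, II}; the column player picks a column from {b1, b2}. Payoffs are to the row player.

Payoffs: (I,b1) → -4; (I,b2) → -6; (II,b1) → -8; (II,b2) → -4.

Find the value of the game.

-16/3

Row minima: I → -6, II → -8; maximin = -6.
Column maxima: b1 → -4, b2 → -4; minimax = -4.
-6 ≠ -4, so there is no saddle point; optimal play is mixed.
Let the row player play I with probability p. Expected payoff against b1: (-4)p + (-8)(1−p) = 4p − 8; against b2: (-6)p + (-4)(1−p) = −2p − 4.
Setting these equal: 4p − 8 = −2p − 4 ⇒ 6p = 4 ⇒ p = 2/3, and the value is (4)·(2/3) − 8 = -16/3.
For the column player: with q = P(b1), equating I's and II's payoffs gives 2q − 6 = −4q − 4 ⇒ q = 1/3.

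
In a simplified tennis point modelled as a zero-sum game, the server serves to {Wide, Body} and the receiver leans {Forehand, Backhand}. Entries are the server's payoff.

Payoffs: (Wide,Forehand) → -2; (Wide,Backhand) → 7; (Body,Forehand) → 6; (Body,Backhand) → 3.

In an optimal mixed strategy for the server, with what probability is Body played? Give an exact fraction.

Row minima: Wide → -2, Body → 3; maximin = 3.
Column maxima: Forehand → 6, Backhand → 7; minimax = 6.
3 ≠ 6, so there is no saddle point; optimal play is mixed.
Let the server play Wide with probability p. Expected payoff against Forehand: (-2)p + 6(1−p) = −8p + 6; against Backhand: 7p + 3(1−p) = 4p + 3.
Setting these equal: −8p + 6 = 4p + 3 ⇒ −12p = -3 ⇒ p = 1/4, and the value is (-8)·(1/4) + 6 = 4.
For the receiver: with q = P(Forehand), equating Wide's and Body's payoffs gives −9q + 7 = 3q + 3 ⇒ q = 1/3.

3/4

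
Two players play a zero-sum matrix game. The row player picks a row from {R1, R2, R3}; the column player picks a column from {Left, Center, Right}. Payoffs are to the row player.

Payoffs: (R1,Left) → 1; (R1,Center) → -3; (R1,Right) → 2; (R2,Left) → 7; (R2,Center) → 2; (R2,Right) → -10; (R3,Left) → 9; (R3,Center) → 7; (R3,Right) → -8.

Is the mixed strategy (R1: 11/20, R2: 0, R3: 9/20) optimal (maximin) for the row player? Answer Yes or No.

Against Left this mix gives (11/20)·1 + (9/20)·9 = 23/5.
Against Center this mix gives (11/20)·(-3) + (9/20)·7 = 3/2.
Against Right this mix gives (11/20)·2 + (9/20)·(-8) = -5/2.
The column player will play Right, holding the row player to -5/2. Shifting weight toward the row that does better against Right would raise this floor (the equalizing mix achieves -1/2 against both Right and Center), so the proposed strategy is not optimal.

No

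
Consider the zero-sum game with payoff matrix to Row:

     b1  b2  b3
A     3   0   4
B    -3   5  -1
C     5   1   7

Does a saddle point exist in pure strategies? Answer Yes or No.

No

Row minima: A → 0, B → -3, C → 1; maximin = 1.
Column maxima: b1 → 5, b2 → 5, b3 → 7; minimax = 5.
1 ≠ 5, so no pure-strategy equilibrium exists.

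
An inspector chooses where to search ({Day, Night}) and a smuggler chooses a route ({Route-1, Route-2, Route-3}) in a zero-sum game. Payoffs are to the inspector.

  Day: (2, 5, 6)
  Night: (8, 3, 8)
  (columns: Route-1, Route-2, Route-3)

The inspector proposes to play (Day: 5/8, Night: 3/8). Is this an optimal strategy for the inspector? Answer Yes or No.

Yes

Against Route-1 this mix gives (5/8)·2 + (3/8)·8 = 17/4.
Against Route-2 this mix gives (5/8)·5 + (3/8)·3 = 17/4.
Against Route-3 this mix gives (5/8)·6 + (3/8)·8 = 27/4.
All of the smuggler's active replies (Route-1, Route-2) yield 17/4, and no column does worse for the inspector. The mix makes the smuggler indifferent and guarantees 17/4, so it is optimal.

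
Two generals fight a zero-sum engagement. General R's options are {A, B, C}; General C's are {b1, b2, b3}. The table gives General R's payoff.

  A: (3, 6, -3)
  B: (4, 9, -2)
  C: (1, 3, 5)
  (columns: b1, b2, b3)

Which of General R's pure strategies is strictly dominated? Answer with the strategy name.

B gives a strictly higher payoff than A against every column: 4 > 3, 9 > 6, -2 > -3.
So A is strictly dominated and General R never plays it.

A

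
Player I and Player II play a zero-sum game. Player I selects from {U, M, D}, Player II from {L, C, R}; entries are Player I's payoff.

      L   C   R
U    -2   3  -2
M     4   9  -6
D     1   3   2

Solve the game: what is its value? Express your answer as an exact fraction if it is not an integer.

14/11

Row minima: U → -2, M → -6, D → 1; maximin = 1.
Column maxima: L → 4, C → 9, R → 2; minimax = 2.
1 ≠ 2, so there is no saddle point; optimal play is mixed.
C is strictly dominated by L (it gives Player I strictly more in every row), so Player II never plays it.
With C eliminated, U is strictly dominated by D (D gives Player I strictly more in every remaining column), so Player I never plays it.
On the remaining 2×2 (M, D vs L, R):
Let Player I play M with probability p. Expected payoff against L: 4p + 1(1−p) = 3p + 1; against R: (-6)p + 2(1−p) = −8p + 2.
Setting these equal: 3p + 1 = −8p + 2 ⇒ 11p = 1 ⇒ p = 1/11, and the value is (3)·(1/11) + 1 = 14/11.
For Player II: with q = P(L), equating M's and D's payoffs gives 10q − 6 = −q + 2 ⇒ q = 8/11.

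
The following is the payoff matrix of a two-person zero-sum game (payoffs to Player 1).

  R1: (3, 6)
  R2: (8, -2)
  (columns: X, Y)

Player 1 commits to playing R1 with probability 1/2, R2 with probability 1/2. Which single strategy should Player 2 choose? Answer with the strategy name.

If Player 2 plays X, Player 1's expected payoff is (1/2)·3 + (1/2)·8 = 11/2.
If Player 2 plays Y, Player 1's expected payoff is (1/2)·6 + (1/2)·(-2) = 2.
Player 2 minimizes Player 1's payoff; the smallest is 2, so the best response is Y.

Y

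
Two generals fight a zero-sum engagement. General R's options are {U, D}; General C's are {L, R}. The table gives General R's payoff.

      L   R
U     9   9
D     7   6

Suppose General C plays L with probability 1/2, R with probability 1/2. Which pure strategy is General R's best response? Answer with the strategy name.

U

Expected payoff of U: (1/2)·9 + (1/2)·9 = 9.
Expected payoff of D: (1/2)·7 + (1/2)·6 = 13/2.
The largest is 9, so General R's best response is U.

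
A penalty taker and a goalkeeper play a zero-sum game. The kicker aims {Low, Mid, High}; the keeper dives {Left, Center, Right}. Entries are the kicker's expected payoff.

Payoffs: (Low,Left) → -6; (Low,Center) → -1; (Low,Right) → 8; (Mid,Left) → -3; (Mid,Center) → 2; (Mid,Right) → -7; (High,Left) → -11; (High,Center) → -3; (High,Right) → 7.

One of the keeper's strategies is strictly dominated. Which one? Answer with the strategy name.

Left holds the kicker's payoff strictly below Center in every row: -6 < -1, -3 < 2, -11 < -3.
So Center is strictly dominated for the keeper.

Center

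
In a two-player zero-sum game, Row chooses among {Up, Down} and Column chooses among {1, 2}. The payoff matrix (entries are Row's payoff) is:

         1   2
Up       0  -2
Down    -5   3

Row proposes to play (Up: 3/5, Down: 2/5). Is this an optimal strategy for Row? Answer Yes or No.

Against 1 this mix gives (3/5)·0 + (2/5)·(-5) = -2.
Against 2 this mix gives (3/5)·(-2) + (2/5)·3 = 0.
Column will play 1, holding Row to -2. Shifting weight toward the row that does better against 1 would raise this floor (the equalizing mix achieves -1 against both 1 and 2), so the proposed strategy is not optimal.

No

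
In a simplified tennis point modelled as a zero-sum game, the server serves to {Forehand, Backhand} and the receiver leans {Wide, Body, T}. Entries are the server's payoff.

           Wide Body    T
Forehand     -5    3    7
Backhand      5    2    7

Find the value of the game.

25/11

Row minima: Forehand → -5, Backhand → 2; maximin = 2.
Column maxima: Wide → 5, Body → 3, T → 7; minimax = 3.
2 ≠ 3, so there is no saddle point; optimal play is mixed.
T is strictly dominated by Wide (it gives the server strictly more in every row), so the receiver never plays it.
On the remaining 2×2 (Forehand, Backhand vs Wide, Body):
Let the server play Forehand with probability p. Expected payoff against Wide: (-5)p + 5(1−p) = −10p + 5; against Body: 3p + 2(1−p) = p + 2.
Setting these equal: −10p + 5 = p + 2 ⇒ −11p = -3 ⇒ p = 3/11, and the value is (-10)·(3/11) + 5 = 25/11.
For the receiver: with q = P(Wide), equating Forehand's and Backhand's payoffs gives −8q + 3 = 3q + 2 ⇒ q = 1/11.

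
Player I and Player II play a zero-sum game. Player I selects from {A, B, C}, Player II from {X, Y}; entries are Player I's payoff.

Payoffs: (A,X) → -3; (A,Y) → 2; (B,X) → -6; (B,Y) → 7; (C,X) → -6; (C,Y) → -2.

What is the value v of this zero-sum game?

-3

Row minima: A → -3, B → -6, C → -6; maximin = -3.
Column maxima: X → -3, Y → 7; minimax = -3.
Since maximin = minimax = -3, there is a saddle point and the value is -3.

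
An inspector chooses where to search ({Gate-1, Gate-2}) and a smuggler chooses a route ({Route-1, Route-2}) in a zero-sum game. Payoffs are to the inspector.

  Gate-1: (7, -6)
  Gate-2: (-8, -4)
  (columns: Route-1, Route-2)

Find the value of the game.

Row minima: Gate-1 → -6, Gate-2 → -8; maximin = -6.
Column maxima: Route-1 → 7, Route-2 → -4; minimax = -4.
-6 ≠ -4, so there is no saddle point; optimal play is mixed.
Let the inspector play Gate-1 with probability p. Expected payoff against Route-1: 7p + (-8)(1−p) = 15p − 8; against Route-2: (-6)p + (-4)(1−p) = −2p − 4.
Setting these equal: 15p − 8 = −2p − 4 ⇒ 17p = 4 ⇒ p = 4/17, and the value is (15)·(4/17) − 8 = -76/17.
For the smuggler: with q = P(Route-1), equating Gate-1's and Gate-2's payoffs gives 13q − 6 = −4q − 4 ⇒ q = 2/17.

-76/17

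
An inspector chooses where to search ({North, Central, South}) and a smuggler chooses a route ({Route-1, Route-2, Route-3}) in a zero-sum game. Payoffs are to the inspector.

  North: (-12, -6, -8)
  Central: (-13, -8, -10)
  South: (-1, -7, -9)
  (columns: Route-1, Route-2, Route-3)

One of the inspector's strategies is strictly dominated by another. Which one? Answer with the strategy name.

North gives a strictly higher payoff than Central against every column: -12 > -13, -6 > -8, -8 > -10.
So Central is strictly dominated and the inspector never plays it.

Central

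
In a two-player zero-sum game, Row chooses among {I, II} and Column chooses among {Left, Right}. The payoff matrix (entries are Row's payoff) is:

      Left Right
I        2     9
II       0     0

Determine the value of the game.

2

Row minima: I → 2, II → 0; maximin = 2.
Column maxima: Left → 2, Right → 9; minimax = 2.
Since maximin = minimax = 2, there is a saddle point and the value is 2.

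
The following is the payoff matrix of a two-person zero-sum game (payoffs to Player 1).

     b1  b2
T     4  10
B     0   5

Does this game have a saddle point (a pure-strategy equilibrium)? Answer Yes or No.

Row minima: T → 4, B → 0; maximin = 4.
Column maxima: b1 → 4, b2 → 10; minimax = 4.
maximin = minimax = 4, so a saddle point exists.

Yes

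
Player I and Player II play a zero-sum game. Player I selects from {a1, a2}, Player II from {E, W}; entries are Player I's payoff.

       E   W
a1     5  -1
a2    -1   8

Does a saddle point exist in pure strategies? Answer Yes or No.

No

Row minima: a1 → -1, a2 → -1; maximin = -1.
Column maxima: E → 5, W → 8; minimax = 5.
-1 ≠ 5, so no pure-strategy equilibrium exists.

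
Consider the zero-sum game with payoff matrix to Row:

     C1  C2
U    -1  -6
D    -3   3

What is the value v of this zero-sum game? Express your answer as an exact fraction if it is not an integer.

Row minima: U → -6, D → -3; maximin = -3.
Column maxima: C1 → -1, C2 → 3; minimax = -1.
-3 ≠ -1, so there is no saddle point; optimal play is mixed.
Let Row play U with probability p. Expected payoff against C1: (-1)p + (-3)(1−p) = 2p − 3; against C2: (-6)p + 3(1−p) = −9p + 3.
Setting these equal: 2p − 3 = −9p + 3 ⇒ 11p = 6 ⇒ p = 6/11, and the value is (2)·(6/11) − 3 = -21/11.
For Column: with q = P(C1), equating U's and D's payoffs gives 5q − 6 = −6q + 3 ⇒ q = 9/11.

-21/11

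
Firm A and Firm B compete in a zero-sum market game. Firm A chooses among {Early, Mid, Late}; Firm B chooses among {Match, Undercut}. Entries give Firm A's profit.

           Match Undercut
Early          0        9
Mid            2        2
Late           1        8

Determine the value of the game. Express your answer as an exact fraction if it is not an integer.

Row minima: Early → 0, Mid → 2, Late → 1; maximin = 2.
Column maxima: Match → 2, Undercut → 9; minimax = 2.
Since maximin = minimax = 2, there is a saddle point and the value is 2.

2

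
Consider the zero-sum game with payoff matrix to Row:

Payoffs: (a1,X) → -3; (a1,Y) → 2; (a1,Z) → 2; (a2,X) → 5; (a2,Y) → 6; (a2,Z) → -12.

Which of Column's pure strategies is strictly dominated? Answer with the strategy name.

X holds Row's payoff strictly below Y in every row: -3 < 2, 5 < 6.
So Y is strictly dominated for Column.

Y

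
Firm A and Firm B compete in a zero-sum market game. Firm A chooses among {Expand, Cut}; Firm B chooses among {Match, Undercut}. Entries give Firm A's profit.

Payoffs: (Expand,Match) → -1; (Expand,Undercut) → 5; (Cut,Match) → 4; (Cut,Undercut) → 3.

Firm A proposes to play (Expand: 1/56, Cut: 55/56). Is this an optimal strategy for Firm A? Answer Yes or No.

No

Against Match this mix gives (1/56)·(-1) + (55/56)·4 = 219/56.
Against Undercut this mix gives (1/56)·5 + (55/56)·3 = 85/28.
Firm B will play Undercut, holding Firm A to 85/28. Shifting weight toward the row that does better against Undercut would raise this floor (the equalizing mix achieves 23/7 against both Undercut and Match), so the proposed strategy is not optimal.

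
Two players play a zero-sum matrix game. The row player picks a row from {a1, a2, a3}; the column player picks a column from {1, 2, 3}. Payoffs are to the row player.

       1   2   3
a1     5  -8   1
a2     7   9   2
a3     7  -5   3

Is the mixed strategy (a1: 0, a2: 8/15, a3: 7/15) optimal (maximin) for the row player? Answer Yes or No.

Yes

Against 1 this mix gives (8/15)·7 + (7/15)·7 = 7.
Against 2 this mix gives (8/15)·9 + (7/15)·(-5) = 37/15.
Against 3 this mix gives (8/15)·2 + (7/15)·3 = 37/15.
All of the column player's active replies (2, 3) yield 37/15, and no column does worse for the row player. The mix makes the column player indifferent and guarantees 37/15, so it is optimal.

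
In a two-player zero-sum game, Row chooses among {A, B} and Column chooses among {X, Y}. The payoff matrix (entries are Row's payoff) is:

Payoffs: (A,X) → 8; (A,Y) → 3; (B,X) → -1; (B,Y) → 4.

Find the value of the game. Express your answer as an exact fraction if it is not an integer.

Row minima: A → 3, B → -1; maximin = 3.
Column maxima: X → 8, Y → 4; minimax = 4.
3 ≠ 4, so there is no saddle point; optimal play is mixed.
Let Row play A with probability p. Expected payoff against X: 8p + (-1)(1−p) = 9p − 1; against Y: 3p + 4(1−p) = −p + 4.
Setting these equal: 9p − 1 = −p + 4 ⇒ 10p = 5 ⇒ p = 1/2, and the value is (9)·(1/2) − 1 = 7/2.
For Column: with q = P(X), equating A's and B's payoffs gives 5q + 3 = −5q + 4 ⇒ q = 1/10.

7/2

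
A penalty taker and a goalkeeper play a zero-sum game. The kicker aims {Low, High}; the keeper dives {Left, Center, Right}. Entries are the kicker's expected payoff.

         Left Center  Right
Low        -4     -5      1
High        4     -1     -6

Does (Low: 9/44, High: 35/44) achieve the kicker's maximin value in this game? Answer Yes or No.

No

Against Left this mix gives (9/44)·(-4) + (35/44)·4 = 26/11.
Against Center this mix gives (9/44)·(-5) + (35/44)·(-1) = -20/11.
Against Right this mix gives (9/44)·1 + (35/44)·(-6) = -201/44.
The keeper will play Right, holding the kicker to -201/44. Shifting weight toward the row that does better against Right would raise this floor (the equalizing mix achieves -31/11 against both Right and Center), so the proposed strategy is not optimal.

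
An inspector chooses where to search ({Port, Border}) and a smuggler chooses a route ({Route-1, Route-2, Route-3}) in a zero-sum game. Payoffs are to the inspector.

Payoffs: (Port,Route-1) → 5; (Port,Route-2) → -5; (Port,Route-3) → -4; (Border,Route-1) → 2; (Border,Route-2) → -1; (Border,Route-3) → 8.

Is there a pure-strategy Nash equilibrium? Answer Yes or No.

Row minima: Port → -5, Border → -1; maximin = -1.
Column maxima: Route-1 → 5, Route-2 → -1, Route-3 → 8; minimax = -1.
maximin = minimax = -1, so a saddle point exists.

Yes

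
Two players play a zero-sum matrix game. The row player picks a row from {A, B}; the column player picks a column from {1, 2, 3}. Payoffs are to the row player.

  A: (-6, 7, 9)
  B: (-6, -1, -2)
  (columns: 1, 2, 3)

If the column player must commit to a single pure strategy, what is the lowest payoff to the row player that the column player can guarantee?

-6

Column maxima: 1 → -6, 2 → 7, 3 → 9.
The smallest of these is -6.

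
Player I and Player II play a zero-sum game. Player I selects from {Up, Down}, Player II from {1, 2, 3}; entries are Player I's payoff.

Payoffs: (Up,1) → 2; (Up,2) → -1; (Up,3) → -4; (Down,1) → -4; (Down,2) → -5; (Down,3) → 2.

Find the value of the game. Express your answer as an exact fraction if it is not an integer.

-11/5

Row minima: Up → -4, Down → -5; maximin = -4.
Column maxima: 1 → 2, 2 → -1, 3 → 2; minimax = -1.
-4 ≠ -1, so there is no saddle point; optimal play is mixed.
1 is strictly dominated by 2 (it gives Player I strictly more in every row), so Player II never plays it.
On the remaining 2×2 (Up, Down vs 2, 3):
Let Player I play Up with probability p. Expected payoff against 2: (-1)p + (-5)(1−p) = 4p − 5; against 3: (-4)p + 2(1−p) = −6p + 2.
Setting these equal: 4p − 5 = −6p + 2 ⇒ 10p = 7 ⇒ p = 7/10, and the value is (4)·(7/10) − 5 = -11/5.
For Player II: with q = P(2), equating Up's and Down's payoffs gives 3q − 4 = −7q + 2 ⇒ q = 3/5.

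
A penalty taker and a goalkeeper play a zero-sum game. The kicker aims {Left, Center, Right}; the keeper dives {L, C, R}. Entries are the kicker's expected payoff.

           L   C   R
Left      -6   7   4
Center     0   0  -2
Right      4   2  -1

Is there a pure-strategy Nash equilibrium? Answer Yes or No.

No

Row minima: Left → -6, Center → -2, Right → -1; maximin = -1.
Column maxima: L → 4, C → 7, R → 4; minimax = 4.
-1 ≠ 4, so no pure-strategy equilibrium exists.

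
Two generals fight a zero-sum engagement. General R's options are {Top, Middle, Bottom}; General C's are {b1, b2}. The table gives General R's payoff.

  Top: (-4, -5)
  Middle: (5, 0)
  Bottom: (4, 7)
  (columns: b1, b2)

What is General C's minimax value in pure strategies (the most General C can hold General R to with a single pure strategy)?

5

Column maxima: b1 → 5, b2 → 7.
The smallest of these is 5.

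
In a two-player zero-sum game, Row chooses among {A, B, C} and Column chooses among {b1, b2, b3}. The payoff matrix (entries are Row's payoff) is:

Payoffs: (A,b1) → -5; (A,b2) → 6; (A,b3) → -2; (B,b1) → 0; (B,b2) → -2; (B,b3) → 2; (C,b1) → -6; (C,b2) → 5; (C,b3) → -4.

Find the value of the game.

Row minima: A → -5, B → -2, C → -6; maximin = -2.
Column maxima: b1 → 0, b2 → 6, b3 → 2; minimax = 0.
-2 ≠ 0, so there is no saddle point; optimal play is mixed.
C is strictly dominated by A, so Row never plays it.
b3 is strictly dominated by b1 (it gives Row strictly more in every row), so Column never plays it.
On the remaining 2×2 (A, B vs b1, b2):
Let Row play A with probability p. Expected payoff against b1: (-5)p + 0(1−p) = −5p; against b2: 6p + (-2)(1−p) = 8p − 2.
Setting these equal: −5p = 8p − 2 ⇒ −13p = -2 ⇒ p = 2/13, and the value is (-5)·(2/13) = -10/13.
For Column: with q = P(b1), equating A's and B's payoffs gives −11q + 6 = 2q − 2 ⇒ q = 8/13.

-10/13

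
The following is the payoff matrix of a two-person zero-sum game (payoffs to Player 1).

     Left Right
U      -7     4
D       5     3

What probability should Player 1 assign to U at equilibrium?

Row minima: U → -7, D → 3; maximin = 3.
Column maxima: Left → 5, Right → 4; minimax = 4.
3 ≠ 4, so there is no saddle point; optimal play is mixed.
Let Player 1 play U with probability p. Expected payoff against Left: (-7)p + 5(1−p) = −12p + 5; against Right: 4p + 3(1−p) = p + 3.
Setting these equal: −12p + 5 = p + 3 ⇒ −13p = -2 ⇒ p = 2/13, and the value is (-12)·(2/13) + 5 = 41/13.
For Player 2: with q = P(Left), equating U's and D's payoffs gives −11q + 4 = 2q + 3 ⇒ q = 1/13.

2/13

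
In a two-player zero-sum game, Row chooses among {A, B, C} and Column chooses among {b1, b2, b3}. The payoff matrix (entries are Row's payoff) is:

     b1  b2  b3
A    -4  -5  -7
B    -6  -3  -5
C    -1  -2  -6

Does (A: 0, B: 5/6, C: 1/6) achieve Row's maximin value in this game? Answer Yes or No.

Against b1 this mix gives (5/6)·(-6) + (1/6)·(-1) = -31/6.
Against b2 this mix gives (5/6)·(-3) + (1/6)·(-2) = -17/6.
Against b3 this mix gives (5/6)·(-5) + (1/6)·(-6) = -31/6.
All of Column's active replies (b1, b3) yield -31/6, and no column does worse for Row. The mix makes Column indifferent and guarantees -31/6, so it is optimal.

Yes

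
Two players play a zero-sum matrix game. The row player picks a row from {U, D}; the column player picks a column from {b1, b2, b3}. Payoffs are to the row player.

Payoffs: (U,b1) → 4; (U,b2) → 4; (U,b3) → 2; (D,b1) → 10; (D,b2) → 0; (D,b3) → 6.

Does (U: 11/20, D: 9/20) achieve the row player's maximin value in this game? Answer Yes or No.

Against b1 this mix gives (11/20)·4 + (9/20)·10 = 67/10.
Against b2 this mix gives (11/20)·4 + (9/20)·0 = 11/5.
Against b3 this mix gives (11/20)·2 + (9/20)·6 = 19/5.
The column player will play b2, holding the row player to 11/5. Shifting weight toward the row that does better against b2 would raise this floor (the equalizing mix achieves 3 against both b2 and b3), so the proposed strategy is not optimal.

No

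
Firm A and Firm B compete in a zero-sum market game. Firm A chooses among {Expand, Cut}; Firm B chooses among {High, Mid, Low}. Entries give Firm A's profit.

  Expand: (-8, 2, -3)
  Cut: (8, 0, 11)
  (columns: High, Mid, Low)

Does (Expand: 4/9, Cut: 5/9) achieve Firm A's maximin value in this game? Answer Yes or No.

Yes

Against High this mix gives (4/9)·(-8) + (5/9)·8 = 8/9.
Against Mid this mix gives (4/9)·2 + (5/9)·0 = 8/9.
Against Low this mix gives (4/9)·(-3) + (5/9)·11 = 43/9.
All of Firm B's active replies (High, Mid) yield 8/9, and no column does worse for Firm A. The mix makes Firm B indifferent and guarantees 8/9, so it is optimal.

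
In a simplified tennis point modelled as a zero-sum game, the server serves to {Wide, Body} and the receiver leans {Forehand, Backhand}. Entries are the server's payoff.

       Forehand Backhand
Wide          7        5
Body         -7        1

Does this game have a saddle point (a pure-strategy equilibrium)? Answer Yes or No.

Yes

Row minima: Wide → 5, Body → -7; maximin = 5.
Column maxima: Forehand → 7, Backhand → 5; minimax = 5.
maximin = minimax = 5, so a saddle point exists.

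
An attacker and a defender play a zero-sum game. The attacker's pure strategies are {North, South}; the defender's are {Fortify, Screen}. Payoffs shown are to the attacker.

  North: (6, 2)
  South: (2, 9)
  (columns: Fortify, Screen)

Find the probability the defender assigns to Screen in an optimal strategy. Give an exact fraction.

Row minima: North → 2, South → 2; maximin = 2.
Column maxima: Fortify → 6, Screen → 9; minimax = 6.
2 ≠ 6, so there is no saddle point; optimal play is mixed.
Let the attacker play North with probability p. Expected payoff against Fortify: 6p + 2(1−p) = 4p + 2; against Screen: 2p + 9(1−p) = −7p + 9.
Setting these equal: 4p + 2 = −7p + 9 ⇒ 11p = 7 ⇒ p = 7/11, and the value is (4)·(7/11) + 2 = 50/11.
For the defender: with q = P(Fortify), equating North's and South's payoffs gives 4q + 2 = −7q + 9 ⇒ q = 7/11.

4/11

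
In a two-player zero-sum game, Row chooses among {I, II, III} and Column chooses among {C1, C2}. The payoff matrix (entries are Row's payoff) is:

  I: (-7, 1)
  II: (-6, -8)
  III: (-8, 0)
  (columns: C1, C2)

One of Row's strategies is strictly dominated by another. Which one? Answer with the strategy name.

I gives a strictly higher payoff than III against every column: -7 > -8, 1 > 0.
So III is strictly dominated and Row never plays it.

III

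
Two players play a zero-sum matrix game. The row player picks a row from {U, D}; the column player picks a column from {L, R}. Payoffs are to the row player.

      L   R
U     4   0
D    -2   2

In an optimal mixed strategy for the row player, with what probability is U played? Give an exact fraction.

Row minima: U → 0, D → -2; maximin = 0.
Column maxima: L → 4, R → 2; minimax = 2.
0 ≠ 2, so there is no saddle point; optimal play is mixed.
Let the row player play U with probability p. Expected payoff against L: 4p + (-2)(1−p) = 6p − 2; against R: 0p + 2(1−p) = −2p + 2.
Setting these equal: 6p − 2 = −2p + 2 ⇒ 8p = 4 ⇒ p = 1/2, and the value is (6)·(1/2) − 2 = 1.
For the column player: with q = P(L), equating U's and D's payoffs gives 4q = −4q + 2 ⇒ q = 1/4.

1/2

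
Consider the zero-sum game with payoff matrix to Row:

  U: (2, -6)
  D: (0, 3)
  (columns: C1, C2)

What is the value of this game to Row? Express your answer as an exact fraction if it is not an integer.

6/11

Row minima: U → -6, D → 0; maximin = 0.
Column maxima: C1 → 2, C2 → 3; minimax = 2.
0 ≠ 2, so there is no saddle point; optimal play is mixed.
Let Row play U with probability p. Expected payoff against C1: 2p + 0(1−p) = 2p; against C2: (-6)p + 3(1−p) = −9p + 3.
Setting these equal: 2p = −9p + 3 ⇒ 11p = 3 ⇒ p = 3/11, and the value is (2)·(3/11) = 6/11.
For Column: with q = P(C1), equating U's and D's payoffs gives 8q − 6 = −3q + 3 ⇒ q = 9/11.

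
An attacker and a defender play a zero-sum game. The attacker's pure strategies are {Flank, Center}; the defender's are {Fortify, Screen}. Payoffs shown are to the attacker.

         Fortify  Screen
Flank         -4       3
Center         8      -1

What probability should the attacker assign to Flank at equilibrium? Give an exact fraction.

9/16

Row minima: Flank → -4, Center → -1; maximin = -1.
Column maxima: Fortify → 8, Screen → 3; minimax = 3.
-1 ≠ 3, so there is no saddle point; optimal play is mixed.
Let the attacker play Flank with probability p. Expected payoff against Fortify: (-4)p + 8(1−p) = −12p + 8; against Screen: 3p + (-1)(1−p) = 4p − 1.
Setting these equal: −12p + 8 = 4p − 1 ⇒ −16p = -9 ⇒ p = 9/16, and the value is (-12)·(9/16) + 8 = 5/4.
For the defender: with q = P(Fortify), equating Flank's and Center's payoffs gives −7q + 3 = 9q − 1 ⇒ q = 1/4.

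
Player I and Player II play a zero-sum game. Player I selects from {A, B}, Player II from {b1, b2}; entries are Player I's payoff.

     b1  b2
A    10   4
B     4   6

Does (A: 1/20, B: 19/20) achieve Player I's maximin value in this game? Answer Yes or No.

Against b1 this mix gives (1/20)·10 + (19/20)·4 = 43/10.
Against b2 this mix gives (1/20)·4 + (19/20)·6 = 59/10.
Player II will play b1, holding Player I to 43/10. Shifting weight toward the row that does better against b1 would raise this floor (the equalizing mix achieves 11/2 against both b1 and b2), so the proposed strategy is not optimal.

No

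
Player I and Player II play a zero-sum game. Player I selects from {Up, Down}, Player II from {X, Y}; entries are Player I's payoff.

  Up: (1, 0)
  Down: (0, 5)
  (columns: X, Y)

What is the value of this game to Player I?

Row minima: Up → 0, Down → 0; maximin = 0.
Column maxima: X → 1, Y → 5; minimax = 1.
0 ≠ 1, so there is no saddle point; optimal play is mixed.
Let Player I play Up with probability p. Expected payoff against X: 1p + 0(1−p) = p; against Y: 0p + 5(1−p) = −5p + 5.
Setting these equal: p = −5p + 5 ⇒ 6p = 5 ⇒ p = 5/6, and the value is (1)·(5/6) = 5/6.
For Player II: with q = P(X), equating Up's and Down's payoffs gives q = −5q + 5 ⇒ q = 5/6.

5/6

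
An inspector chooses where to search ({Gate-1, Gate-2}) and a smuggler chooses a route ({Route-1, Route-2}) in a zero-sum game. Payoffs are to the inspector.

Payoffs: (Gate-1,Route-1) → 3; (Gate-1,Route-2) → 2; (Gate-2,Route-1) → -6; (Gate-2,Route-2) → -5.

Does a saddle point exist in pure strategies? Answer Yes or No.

Yes

Row minima: Gate-1 → 2, Gate-2 → -6; maximin = 2.
Column maxima: Route-1 → 3, Route-2 → 2; minimax = 2.
maximin = minimax = 2, so a saddle point exists.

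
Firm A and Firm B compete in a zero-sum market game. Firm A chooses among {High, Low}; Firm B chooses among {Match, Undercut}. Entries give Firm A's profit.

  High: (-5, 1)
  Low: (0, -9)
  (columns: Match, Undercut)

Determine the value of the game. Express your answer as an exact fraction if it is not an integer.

Row minima: High → -5, Low → -9; maximin = -5.
Column maxima: Match → 0, Undercut → 1; minimax = 0.
-5 ≠ 0, so there is no saddle point; optimal play is mixed.
Let Firm A play High with probability p. Expected payoff against Match: (-5)p + 0(1−p) = −5p; against Undercut: 1p + (-9)(1−p) = 10p − 9.
Setting these equal: −5p = 10p − 9 ⇒ −15p = -9 ⇒ p = 3/5, and the value is (-5)·(3/5) = -3.
For Firm B: with q = P(Match), equating High's and Low's payoffs gives −6q + 1 = 9q − 9 ⇒ q = 2/3.

-3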